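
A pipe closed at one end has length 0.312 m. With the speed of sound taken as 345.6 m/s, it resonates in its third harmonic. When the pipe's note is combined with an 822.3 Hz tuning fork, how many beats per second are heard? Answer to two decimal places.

8.47 Hz

Closed pipe (odd harmonics): f_n = n·v/(4L) = 3·345.6/(4·0.312) = 830.7692 Hz.
f_beat = |830.7692 − 822.3| = 8.47 Hz.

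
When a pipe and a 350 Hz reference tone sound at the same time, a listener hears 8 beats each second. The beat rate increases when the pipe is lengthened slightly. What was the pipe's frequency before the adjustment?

342 Hz

|f − 350| = 8, so the pipe was at either 342 Hz or 358 Hz.
A longer pipe has a lower fundamental; the adjustment lowers the pipe's frequency.
The beat rate rose, so the adjustment moved the pipe further from 350 Hz — it was already below the reference.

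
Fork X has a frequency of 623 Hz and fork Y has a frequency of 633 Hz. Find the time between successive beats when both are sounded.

f_beat = |623 − 633| = 10 Hz.
Beat period T = 1 / f_beat = 1 / 10 s.

0.100 s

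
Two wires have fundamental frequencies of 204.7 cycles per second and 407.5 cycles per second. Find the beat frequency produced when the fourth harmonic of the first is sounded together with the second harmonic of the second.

Fourth harmonic of the first: 4·204.7 = 818.8 Hz.
Second harmonic of the second: 2·407.5 = 815.0 Hz.
f_beat = |818.8 − 815.0| = 3.8 Hz.

3.8 Hz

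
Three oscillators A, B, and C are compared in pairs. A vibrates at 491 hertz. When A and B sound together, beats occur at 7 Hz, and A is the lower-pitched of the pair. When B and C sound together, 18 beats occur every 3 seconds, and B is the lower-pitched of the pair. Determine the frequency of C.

504 Hz

B is above A, so f_B = 491 + 7 = 498 Hz.
B–C: Beat frequency = 18/3 = 6 Hz.
C is above B, so f_C = 498 + 6 = 504 Hz.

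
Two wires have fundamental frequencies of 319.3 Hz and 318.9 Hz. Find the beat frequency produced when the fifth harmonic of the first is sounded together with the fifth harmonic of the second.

2.0 Hz

Fifth harmonic of the first: 5·319.3 = 1596.5 Hz.
Fifth harmonic of the second: 5·318.9 = 1594.5 Hz.
f_beat = |1596.5 − 1594.5| = 2.0 Hz.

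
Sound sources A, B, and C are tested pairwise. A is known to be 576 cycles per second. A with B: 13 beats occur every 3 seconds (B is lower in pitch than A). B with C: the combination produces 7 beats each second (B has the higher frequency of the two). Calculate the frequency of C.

564.6667 Hz

A–B: Beat frequency = 13/3 = 4.3333 Hz.
B is below A, so f_B = 576 − 4.3333 = 571.6667 Hz.
C is below B, so f_C = 571.6667 − 7 = 564.6667 Hz.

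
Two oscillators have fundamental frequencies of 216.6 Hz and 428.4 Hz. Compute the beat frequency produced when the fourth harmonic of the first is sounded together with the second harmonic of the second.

9.6 Hz

Fourth harmonic of the first: 4·216.6 = 866.4 Hz.
Second harmonic of the second: 2·428.4 = 856.8 Hz.
f_beat = |866.4 − 856.8| = 9.6 Hz.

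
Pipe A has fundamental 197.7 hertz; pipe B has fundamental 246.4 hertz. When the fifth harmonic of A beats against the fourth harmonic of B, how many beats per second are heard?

2.9 Hz

Fifth harmonic of the first: 5·197.7 = 988.5 Hz.
Fourth harmonic of the second: 4·246.4 = 985.6 Hz.
f_beat = |988.5 − 985.6| = 2.9 Hz.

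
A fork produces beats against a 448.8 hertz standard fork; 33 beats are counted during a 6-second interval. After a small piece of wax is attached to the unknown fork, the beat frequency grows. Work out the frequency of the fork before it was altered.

443.3 Hz

Beat frequency = 33/6 = 5.5 Hz.
|f − 448.8| = 5.5, so the fork was at either 443.3 Hz or 454.3 Hz.
Loading a fork with wax lowers its frequency; the adjustment lowers the fork's frequency.
The beat rate rose, so the adjustment moved the fork further from 448.8 Hz — it was already below the reference.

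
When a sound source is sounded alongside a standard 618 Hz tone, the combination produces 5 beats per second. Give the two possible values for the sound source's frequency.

613 Hz or 623 Hz

|f − 618| = 5, so f = 618 ± 5.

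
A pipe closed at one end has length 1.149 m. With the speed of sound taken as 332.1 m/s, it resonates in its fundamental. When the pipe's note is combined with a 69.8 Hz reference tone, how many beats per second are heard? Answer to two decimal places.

2.46 Hz

Closed pipe (odd harmonics): f_n = n·v/(4L) = 1·332.1/(4·1.149) = 72.2585 Hz.
f_beat = |72.2585 − 69.8| = 2.46 Hz.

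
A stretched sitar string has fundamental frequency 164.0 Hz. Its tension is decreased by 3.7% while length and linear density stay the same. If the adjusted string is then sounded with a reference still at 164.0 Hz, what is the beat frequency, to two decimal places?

For a string, f ∝ √T, so the new frequency is 164.0·√0.963 = 160.9374 Hz.
f_beat = |160.9374 − 164.0| = 3.06 Hz.

3.06 Hz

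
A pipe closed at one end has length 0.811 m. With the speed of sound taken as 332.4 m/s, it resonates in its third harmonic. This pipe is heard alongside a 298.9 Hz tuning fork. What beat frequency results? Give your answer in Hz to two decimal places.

Closed pipe (odd harmonics): f_n = n·v/(4L) = 3·332.4/(4·0.811) = 307.3983 Hz.
f_beat = |307.3983 − 298.9| = 8.50 Hz.

8.50 Hz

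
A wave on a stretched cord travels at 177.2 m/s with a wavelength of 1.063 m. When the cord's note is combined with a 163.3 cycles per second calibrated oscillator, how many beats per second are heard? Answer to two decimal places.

3.40 Hz

Source frequency f = v/λ = 177.2/1.063 = 166.6980 Hz.
f_beat = |166.6980 − 163.3| = 3.40 Hz.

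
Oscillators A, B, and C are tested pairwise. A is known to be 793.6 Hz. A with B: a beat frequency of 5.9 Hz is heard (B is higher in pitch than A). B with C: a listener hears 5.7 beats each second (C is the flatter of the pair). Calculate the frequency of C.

B is above A, so f_B = 793.6 + 5.9 = 799.5 Hz.
C is below B, so f_C = 799.5 − 5.7 = 793.8 Hz.

793.8 Hz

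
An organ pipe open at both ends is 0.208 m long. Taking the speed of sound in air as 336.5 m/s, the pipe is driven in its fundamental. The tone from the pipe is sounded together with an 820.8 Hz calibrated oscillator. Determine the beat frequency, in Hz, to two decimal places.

Open pipe: f_n = n·v/(2L) = 1·336.5/(2·0.208) = 808.8942 Hz.
f_beat = |808.8942 − 820.8| = 11.91 Hz.

11.91 Hz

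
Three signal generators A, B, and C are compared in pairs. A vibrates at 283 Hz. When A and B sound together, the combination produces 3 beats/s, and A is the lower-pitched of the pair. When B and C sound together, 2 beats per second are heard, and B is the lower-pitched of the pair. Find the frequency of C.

B is above A, so f_B = 283 + 3 = 286 Hz.
C is above B, so f_C = 286 + 2 = 288 Hz.

288 Hz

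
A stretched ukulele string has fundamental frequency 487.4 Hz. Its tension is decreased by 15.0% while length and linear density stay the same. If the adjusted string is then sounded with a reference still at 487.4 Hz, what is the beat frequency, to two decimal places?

For a string, f ∝ √T, so the new frequency is 487.4·√0.850 = 449.3606 Hz.
f_beat = |449.3606 − 487.4| = 38.04 Hz.

38.04 Hz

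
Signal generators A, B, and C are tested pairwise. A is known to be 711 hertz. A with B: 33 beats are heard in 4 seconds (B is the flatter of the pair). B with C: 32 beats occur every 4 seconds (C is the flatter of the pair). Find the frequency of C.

A–B: Beat frequency = 33/4 = 8.25 Hz.
B is below A, so f_B = 711 − 8.25 = 702.75 Hz.
B–C: Beat frequency = 32/4 = 8 Hz.
C is below B, so f_C = 702.75 − 8 = 694.75 Hz.

694.75 Hz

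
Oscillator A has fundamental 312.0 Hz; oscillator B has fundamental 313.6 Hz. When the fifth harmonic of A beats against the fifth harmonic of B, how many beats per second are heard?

Fifth harmonic of the first: 5·312.0 = 1560.0 Hz.
Fifth harmonic of the second: 5·313.6 = 1568.0 Hz.
f_beat = |1560.0 − 1568.0| = 8.0 Hz.

8.0 Hz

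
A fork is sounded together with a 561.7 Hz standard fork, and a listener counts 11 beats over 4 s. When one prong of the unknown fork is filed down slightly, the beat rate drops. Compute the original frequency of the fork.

558.95 Hz

Beat frequency = 11/4 = 2.75 Hz.
|f − 561.7| = 2.75, so the fork was at either 558.95 Hz or 564.45 Hz.
Filing a prong removes mass and raises the fork's frequency; the adjustment raises the fork's frequency.
The beat rate fell, so the adjustment moved the fork toward 561.7 Hz — it must have started below the reference.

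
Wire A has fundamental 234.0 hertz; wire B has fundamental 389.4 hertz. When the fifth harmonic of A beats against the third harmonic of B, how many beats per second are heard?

Fifth harmonic of the first: 5·234.0 = 1170.0 Hz.
Third harmonic of the second: 3·389.4 = 1168.2 Hz.
f_beat = |1170.0 − 1168.2| = 1.8 Hz.

1.8 Hz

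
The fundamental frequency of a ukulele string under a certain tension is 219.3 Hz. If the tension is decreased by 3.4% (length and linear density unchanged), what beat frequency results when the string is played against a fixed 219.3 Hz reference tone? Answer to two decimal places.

3.76 Hz

For a string, f ∝ √T, so the new frequency is 219.3·√0.966 = 215.5397 Hz.
f_beat = |215.5397 − 219.3| = 3.76 Hz.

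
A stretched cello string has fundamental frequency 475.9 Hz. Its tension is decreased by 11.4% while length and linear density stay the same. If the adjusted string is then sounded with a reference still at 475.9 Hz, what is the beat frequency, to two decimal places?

27.95 Hz

For a string, f ∝ √T, so the new frequency is 475.9·√0.886 = 447.9531 Hz.
f_beat = |447.9531 − 475.9| = 27.95 Hz.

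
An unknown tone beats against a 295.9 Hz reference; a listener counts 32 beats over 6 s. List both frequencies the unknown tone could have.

Beat frequency = 32/6 = 5.3333 Hz.
|f − 295.9| = 5.3333, so f = 295.9 ± 5.3333.

290.5667 Hz or 301.2333 Hz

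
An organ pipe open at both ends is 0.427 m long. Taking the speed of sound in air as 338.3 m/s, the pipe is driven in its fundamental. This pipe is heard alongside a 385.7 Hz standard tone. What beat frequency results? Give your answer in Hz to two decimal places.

10.44 Hz

Open pipe: f_n = n·v/(2L) = 1·338.3/(2·0.427) = 396.1358 Hz.
f_beat = |396.1358 − 385.7| = 10.44 Hz.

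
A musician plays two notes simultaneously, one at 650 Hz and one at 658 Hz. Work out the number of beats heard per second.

8 Hz

The beat frequency equals the magnitude of the frequency difference.
|650 − 658| = 8 Hz.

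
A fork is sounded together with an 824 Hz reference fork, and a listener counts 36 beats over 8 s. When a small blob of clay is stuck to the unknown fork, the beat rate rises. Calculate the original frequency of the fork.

819.5 Hz

Beat frequency = 36/8 = 4.5 Hz.
|f − 824| = 4.5, so the fork was at either 819.5 Hz or 828.5 Hz.
Adding mass to a fork lowers its frequency; the adjustment lowers the fork's frequency.
The beat rate rose, so the adjustment moved the fork further from 824 Hz — it was already below the reference.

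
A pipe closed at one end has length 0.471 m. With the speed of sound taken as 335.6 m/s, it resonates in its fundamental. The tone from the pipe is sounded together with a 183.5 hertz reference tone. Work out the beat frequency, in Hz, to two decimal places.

Closed pipe (odd harmonics): f_n = n·v/(4L) = 1·335.6/(4·0.471) = 178.1316 Hz.
f_beat = |178.1316 − 183.5| = 5.37 Hz.

5.37 Hz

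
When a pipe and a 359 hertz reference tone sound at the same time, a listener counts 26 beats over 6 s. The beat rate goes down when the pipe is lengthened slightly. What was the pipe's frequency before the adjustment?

363.3333 Hz

Beat frequency = 26/6 = 4.3333 Hz.
|f − 359| = 4.3333, so the pipe was at either 354.6667 Hz or 363.3333 Hz.
A longer pipe has a lower fundamental; the adjustment lowers the pipe's frequency.
The beat rate fell, so the adjustment moved the pipe toward 359 Hz — it must have started above the reference.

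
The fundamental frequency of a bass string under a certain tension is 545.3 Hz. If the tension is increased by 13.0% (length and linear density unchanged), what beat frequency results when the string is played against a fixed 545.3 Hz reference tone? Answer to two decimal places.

34.36 Hz

For a string, f ∝ √T, so the new frequency is 545.3·√1.130 = 579.6619 Hz.
f_beat = |579.6619 − 545.3| = 34.36 Hz.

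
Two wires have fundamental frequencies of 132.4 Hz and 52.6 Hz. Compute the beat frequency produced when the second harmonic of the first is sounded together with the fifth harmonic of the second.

Second harmonic of the first: 2·132.4 = 264.8 Hz.
Fifth harmonic of the second: 5·52.6 = 263.0 Hz.
f_beat = |264.8 − 263.0| = 1.8 Hz.

1.8 Hz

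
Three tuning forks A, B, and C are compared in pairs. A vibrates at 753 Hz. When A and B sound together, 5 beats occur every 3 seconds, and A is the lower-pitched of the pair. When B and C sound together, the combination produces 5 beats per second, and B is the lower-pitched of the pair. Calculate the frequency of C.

759.6667 Hz

A–B: Beat frequency = 5/3 = 1.6667 Hz.
B is above A, so f_B = 753 + 1.6667 = 754.6667 Hz.
C is above B, so f_C = 754.6667 + 5 = 759.6667 Hz.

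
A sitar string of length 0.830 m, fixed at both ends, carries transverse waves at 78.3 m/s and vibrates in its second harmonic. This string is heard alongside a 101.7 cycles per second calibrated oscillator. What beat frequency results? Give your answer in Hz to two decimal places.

For a string fixed at both ends, f_n = n·v/(2L) = 2·78.3/(2·0.830) = 94.3373 Hz.
f_beat = |94.3373 − 101.7| = 7.36 Hz.

7.36 Hz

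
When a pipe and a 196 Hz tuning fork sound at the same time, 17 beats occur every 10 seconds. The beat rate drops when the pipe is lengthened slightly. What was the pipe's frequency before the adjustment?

Beat frequency = 17/10 = 1.7 Hz.
|f − 196| = 1.7, so the pipe was at either 194.3 Hz or 197.7 Hz.
A longer pipe has a lower fundamental; the adjustment lowers the pipe's frequency.
The beat rate fell, so the adjustment moved the pipe toward 196 Hz — it must have started above the reference.

197.7 Hz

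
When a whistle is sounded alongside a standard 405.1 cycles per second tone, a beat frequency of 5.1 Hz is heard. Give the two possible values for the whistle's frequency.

|f − 405.1| = 5.1, so f = 405.1 ± 5.1.

400 Hz or 410.2 Hz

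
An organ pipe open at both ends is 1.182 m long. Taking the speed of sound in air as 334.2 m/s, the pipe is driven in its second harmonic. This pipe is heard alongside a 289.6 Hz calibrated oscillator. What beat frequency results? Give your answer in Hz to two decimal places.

6.86 Hz

Open pipe: f_n = n·v/(2L) = 2·334.2/(2·1.182) = 282.7411 Hz.
f_beat = |282.7411 − 289.6| = 6.86 Hz.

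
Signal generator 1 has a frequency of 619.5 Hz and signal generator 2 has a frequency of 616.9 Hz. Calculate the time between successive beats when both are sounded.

0.385 s

f_beat = |619.5 − 616.9| = 2.6 Hz.
Beat period T = 1 / f_beat = 1 / 2.6 s.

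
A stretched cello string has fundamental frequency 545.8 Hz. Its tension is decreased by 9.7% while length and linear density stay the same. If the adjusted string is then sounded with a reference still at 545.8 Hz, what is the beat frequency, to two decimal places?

For a string, f ∝ √T, so the new frequency is 545.8·√0.903 = 518.6536 Hz.
f_beat = |518.6536 − 545.8| = 27.15 Hz.

27.15 Hz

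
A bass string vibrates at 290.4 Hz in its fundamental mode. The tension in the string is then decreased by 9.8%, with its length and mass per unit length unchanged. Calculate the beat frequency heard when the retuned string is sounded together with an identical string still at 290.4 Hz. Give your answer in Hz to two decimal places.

14.60 Hz

For a string, f ∝ √T, so the new frequency is 290.4·√0.902 = 275.8036 Hz.
f_beat = |275.8036 − 290.4| = 14.60 Hz.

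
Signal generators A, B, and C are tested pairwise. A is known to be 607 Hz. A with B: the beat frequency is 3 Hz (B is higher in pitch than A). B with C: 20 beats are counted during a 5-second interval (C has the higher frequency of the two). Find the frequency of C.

614 Hz

B is above A, so f_B = 607 + 3 = 610 Hz.
B–C: Beat frequency = 20/5 = 4 Hz.
C is above B, so f_C = 610 + 4 = 614 Hz.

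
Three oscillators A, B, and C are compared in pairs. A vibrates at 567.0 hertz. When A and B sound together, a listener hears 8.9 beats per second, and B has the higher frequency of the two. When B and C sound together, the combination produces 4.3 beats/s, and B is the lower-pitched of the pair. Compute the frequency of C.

580.2 Hz

B is above A, so f_B = 567.0 + 8.9 = 575.9 Hz.
C is above B, so f_C = 575.9 + 4.3 = 580.2 Hz.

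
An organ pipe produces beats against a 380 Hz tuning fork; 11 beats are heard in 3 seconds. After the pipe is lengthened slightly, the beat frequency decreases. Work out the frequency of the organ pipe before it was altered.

Beat frequency = 11/3 = 3.6667 Hz.
|f − 380| = 3.6667, so the organ pipe was at either 376.3333 Hz or 383.6667 Hz.
A longer pipe has a lower fundamental; the adjustment lowers the organ pipe's frequency.
The beat rate fell, so the adjustment moved the organ pipe toward 380 Hz — it must have started above the reference.

383.6667 Hz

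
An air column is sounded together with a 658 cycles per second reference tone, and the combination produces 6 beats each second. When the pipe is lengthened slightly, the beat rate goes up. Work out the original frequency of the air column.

652 Hz

|f − 658| = 6, so the air column was at either 652 Hz or 664 Hz.
A longer pipe has a lower fundamental; the adjustment lowers the air column's frequency.
The beat rate rose, so the adjustment moved the air column further from 658 Hz — it was already below the reference.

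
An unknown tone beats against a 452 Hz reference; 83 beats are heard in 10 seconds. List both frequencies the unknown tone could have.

443.7 Hz or 460.3 Hz

Beat frequency = 83/10 = 8.3 Hz.
|f − 452| = 8.3, so f = 452 ± 8.3.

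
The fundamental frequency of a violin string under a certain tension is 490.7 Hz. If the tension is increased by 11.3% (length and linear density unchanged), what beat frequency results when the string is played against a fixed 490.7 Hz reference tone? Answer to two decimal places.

For a string, f ∝ √T, so the new frequency is 490.7·√1.113 = 517.6827 Hz.
f_beat = |517.6827 − 490.7| = 26.98 Hz.

26.98 Hz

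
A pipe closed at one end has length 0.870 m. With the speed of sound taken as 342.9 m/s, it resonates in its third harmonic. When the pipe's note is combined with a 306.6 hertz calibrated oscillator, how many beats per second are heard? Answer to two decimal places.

11.00 Hz

Closed pipe (odd harmonics): f_n = n·v/(4L) = 3·342.9/(4·0.870) = 295.6034 Hz.
f_beat = |295.6034 − 306.6| = 11.00 Hz.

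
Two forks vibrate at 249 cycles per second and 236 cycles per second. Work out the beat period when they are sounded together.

0.077 s

f_beat = |249 − 236| = 13 Hz.
Beat period T = 1 / f_beat = 1 / 13 s.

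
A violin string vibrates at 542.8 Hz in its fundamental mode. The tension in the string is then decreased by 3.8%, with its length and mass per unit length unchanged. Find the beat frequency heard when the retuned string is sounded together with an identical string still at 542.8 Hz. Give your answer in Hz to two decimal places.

10.41 Hz

For a string, f ∝ √T, so the new frequency is 542.8·√0.962 = 532.3869 Hz.
f_beat = |532.3869 − 542.8| = 10.41 Hz.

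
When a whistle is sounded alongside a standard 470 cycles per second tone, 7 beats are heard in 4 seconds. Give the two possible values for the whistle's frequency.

468.25 Hz or 471.75 Hz

Beat frequency = 7/4 = 1.75 Hz.
|f − 470| = 1.75, so f = 470 ± 1.75.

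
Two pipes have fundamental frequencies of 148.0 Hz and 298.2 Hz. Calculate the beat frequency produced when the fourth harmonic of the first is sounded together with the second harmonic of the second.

4.4 Hz

Fourth harmonic of the first: 4·148.0 = 592.0 Hz.
Second harmonic of the second: 2·298.2 = 596.4 Hz.
f_beat = |592.0 − 596.4| = 4.4 Hz.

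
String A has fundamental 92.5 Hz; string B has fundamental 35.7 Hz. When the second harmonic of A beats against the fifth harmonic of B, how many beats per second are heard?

Second harmonic of the first: 2·92.5 = 185.0 Hz.
Fifth harmonic of the second: 5·35.7 = 178.5 Hz.
f_beat = |185.0 − 178.5| = 6.5 Hz.

6.5 Hz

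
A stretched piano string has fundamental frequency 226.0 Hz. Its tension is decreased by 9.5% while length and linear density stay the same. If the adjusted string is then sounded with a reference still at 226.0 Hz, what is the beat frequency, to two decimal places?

For a string, f ∝ √T, so the new frequency is 226.0·√0.905 = 214.9972 Hz.
f_beat = |214.9972 − 226.0| = 11.00 Hz.

11.00 Hz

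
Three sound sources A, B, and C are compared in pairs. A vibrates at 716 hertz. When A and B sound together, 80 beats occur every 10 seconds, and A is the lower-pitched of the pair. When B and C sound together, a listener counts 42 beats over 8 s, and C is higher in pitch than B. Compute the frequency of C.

729.25 Hz

A–B: Beat frequency = 80/10 = 8 Hz.
B is above A, so f_B = 716 + 8 = 724 Hz.
B–C: Beat frequency = 42/8 = 5.25 Hz.
C is above B, so f_C = 724 + 5.25 = 729.25 Hz.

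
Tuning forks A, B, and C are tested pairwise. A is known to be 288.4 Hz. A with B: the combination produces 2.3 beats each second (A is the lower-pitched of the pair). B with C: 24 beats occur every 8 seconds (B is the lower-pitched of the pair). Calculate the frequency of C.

B is above A, so f_B = 288.4 + 2.3 = 290.7 Hz.
B–C: Beat frequency = 24/8 = 3 Hz.
C is above B, so f_C = 290.7 + 3 = 293.7 Hz.

293.7 Hz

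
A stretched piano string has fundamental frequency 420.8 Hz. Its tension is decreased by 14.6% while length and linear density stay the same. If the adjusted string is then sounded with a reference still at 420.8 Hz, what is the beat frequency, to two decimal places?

For a string, f ∝ √T, so the new frequency is 420.8·√0.854 = 388.8702 Hz.
f_beat = |388.8702 − 420.8| = 31.93 Hz.

31.93 Hz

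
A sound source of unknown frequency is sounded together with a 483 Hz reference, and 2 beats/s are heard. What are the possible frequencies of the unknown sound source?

|f − 483| = 2, so f = 483 ± 2.

481 Hz or 485 Hz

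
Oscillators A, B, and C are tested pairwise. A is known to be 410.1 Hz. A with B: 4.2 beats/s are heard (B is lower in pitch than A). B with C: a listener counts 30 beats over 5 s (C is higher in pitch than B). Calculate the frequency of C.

B is below A, so f_B = 410.1 − 4.2 = 405.9 Hz.
B–C: Beat frequency = 30/5 = 6 Hz.
C is above B, so f_C = 405.9 + 6 = 411.9 Hz.

411.9 Hz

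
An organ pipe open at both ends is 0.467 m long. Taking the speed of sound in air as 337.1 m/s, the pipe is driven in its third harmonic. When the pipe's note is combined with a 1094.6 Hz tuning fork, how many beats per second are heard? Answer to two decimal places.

11.84 Hz

Open pipe: f_n = n·v/(2L) = 3·337.1/(2·0.467) = 1082.7623 Hz.
f_beat = |1082.7623 − 1094.6| = 11.84 Hz.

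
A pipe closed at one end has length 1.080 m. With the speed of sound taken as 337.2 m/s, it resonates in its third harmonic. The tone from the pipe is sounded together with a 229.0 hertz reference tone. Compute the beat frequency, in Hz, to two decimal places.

5.17 Hz

Closed pipe (odd harmonics): f_n = n·v/(4L) = 3·337.2/(4·1.080) = 234.1667 Hz.
f_beat = |234.1667 − 229.0| = 5.17 Hz.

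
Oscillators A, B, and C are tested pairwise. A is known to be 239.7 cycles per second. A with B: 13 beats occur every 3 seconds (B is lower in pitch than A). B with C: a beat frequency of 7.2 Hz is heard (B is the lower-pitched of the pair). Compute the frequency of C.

242.5667 Hz

A–B: Beat frequency = 13/3 = 4.3333 Hz.
B is below A, so f_B = 239.7 − 4.3333 = 235.3667 Hz.
C is above B, so f_C = 235.3667 + 7.2 = 242.5667 Hz.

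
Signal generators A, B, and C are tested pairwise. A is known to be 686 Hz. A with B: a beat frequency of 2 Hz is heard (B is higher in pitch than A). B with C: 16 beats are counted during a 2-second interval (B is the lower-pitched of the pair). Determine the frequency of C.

B is above A, so f_B = 686 + 2 = 688 Hz.
B–C: Beat frequency = 16/2 = 8 Hz.
C is above B, so f_C = 688 + 8 = 696 Hz.

696 Hz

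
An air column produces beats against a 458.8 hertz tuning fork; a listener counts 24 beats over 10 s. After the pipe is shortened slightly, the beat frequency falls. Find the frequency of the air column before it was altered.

456.4 Hz

Beat frequency = 24/10 = 2.4 Hz.
|f − 458.8| = 2.4, so the air column was at either 456.4 Hz or 461.2 Hz.
A shorter pipe has a higher fundamental; the adjustment raises the air column's frequency.
The beat rate fell, so the adjustment moved the air column toward 458.8 Hz — it must have started below the reference.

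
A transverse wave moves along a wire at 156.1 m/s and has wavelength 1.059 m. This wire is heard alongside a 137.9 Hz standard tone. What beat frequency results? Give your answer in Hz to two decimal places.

Source frequency f = v/λ = 156.1/1.059 = 147.4032 Hz.
f_beat = |147.4032 − 137.9| = 9.50 Hz.

9.50 Hz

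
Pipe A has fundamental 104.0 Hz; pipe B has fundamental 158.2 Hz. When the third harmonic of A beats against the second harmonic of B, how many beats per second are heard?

4.4 Hz

Third harmonic of the first: 3·104.0 = 312.0 Hz.
Second harmonic of the second: 2·158.2 = 316.4 Hz.
f_beat = |312.0 − 316.4| = 4.4 Hz.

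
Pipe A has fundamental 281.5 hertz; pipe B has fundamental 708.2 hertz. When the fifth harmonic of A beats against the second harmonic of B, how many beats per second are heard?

Fifth harmonic of the first: 5·281.5 = 1407.5 Hz.
Second harmonic of the second: 2·708.2 = 1416.4 Hz.
f_beat = |1407.5 − 1416.4| = 8.9 Hz.

8.9 Hz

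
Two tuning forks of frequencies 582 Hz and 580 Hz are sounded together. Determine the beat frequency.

2 Hz

Beats arise from superposition of two nearby frequencies; the beat rate is |f₁ − f₂|.
|582 − 580| = 2 Hz.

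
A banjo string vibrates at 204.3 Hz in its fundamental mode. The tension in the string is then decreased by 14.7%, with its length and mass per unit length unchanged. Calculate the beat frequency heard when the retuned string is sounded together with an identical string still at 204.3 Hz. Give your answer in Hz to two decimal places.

15.61 Hz

For a string, f ∝ √T, so the new frequency is 204.3·√0.853 = 188.6874 Hz.
f_beat = |188.6874 − 204.3| = 15.61 Hz.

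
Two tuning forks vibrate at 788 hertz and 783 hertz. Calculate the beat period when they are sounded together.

f_beat = |788 − 783| = 5 Hz.
Beat period T = 1 / f_beat = 1 / 5 s.

0.200 s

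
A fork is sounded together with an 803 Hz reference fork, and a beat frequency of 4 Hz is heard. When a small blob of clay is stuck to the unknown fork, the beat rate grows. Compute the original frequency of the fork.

799 Hz

|f − 803| = 4, so the fork was at either 799 Hz or 807 Hz.
Adding mass to a fork lowers its frequency; the adjustment lowers the fork's frequency.
The beat rate rose, so the adjustment moved the fork further from 803 Hz — it was already below the reference.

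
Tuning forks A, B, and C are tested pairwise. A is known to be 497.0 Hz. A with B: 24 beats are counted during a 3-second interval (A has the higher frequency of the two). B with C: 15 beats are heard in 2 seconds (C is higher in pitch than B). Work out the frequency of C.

A–B: Beat frequency = 24/3 = 8 Hz.
B is below A, so f_B = 497.0 − 8 = 489 Hz.
B–C: Beat frequency = 15/2 = 7.5 Hz.
C is above B, so f_C = 489 + 7.5 = 496.5 Hz.

496.5 Hz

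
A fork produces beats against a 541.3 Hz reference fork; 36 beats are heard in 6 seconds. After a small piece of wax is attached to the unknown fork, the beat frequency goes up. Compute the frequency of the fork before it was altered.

535.3 Hz

Beat frequency = 36/6 = 6 Hz.
|f − 541.3| = 6, so the fork was at either 535.3 Hz or 547.3 Hz.
Loading a fork with wax lowers its frequency; the adjustment lowers the fork's frequency.
The beat rate rose, so the adjustment moved the fork further from 541.3 Hz — it was already below the reference.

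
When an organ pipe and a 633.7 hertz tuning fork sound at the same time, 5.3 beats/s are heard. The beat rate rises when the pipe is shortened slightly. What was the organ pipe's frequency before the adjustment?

|f − 633.7| = 5.3, so the organ pipe was at either 628.4 Hz or 639 Hz.
A shorter pipe has a higher fundamental; the adjustment raises the organ pipe's frequency.
The beat rate rose, so the adjustment moved the organ pipe further from 633.7 Hz — it was already above the reference.

639 Hz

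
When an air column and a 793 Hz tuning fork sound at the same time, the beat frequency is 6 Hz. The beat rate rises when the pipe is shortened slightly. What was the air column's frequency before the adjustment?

799 Hz

|f − 793| = 6, so the air column was at either 787 Hz or 799 Hz.
A shorter pipe has a higher fundamental; the adjustment raises the air column's frequency.
The beat rate rose, so the adjustment moved the air column further from 793 Hz — it was already above the reference.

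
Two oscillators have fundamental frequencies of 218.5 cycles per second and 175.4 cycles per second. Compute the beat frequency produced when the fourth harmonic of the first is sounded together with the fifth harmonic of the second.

3.0 Hz

Fourth harmonic of the first: 4·218.5 = 874.0 Hz.
Fifth harmonic of the second: 5·175.4 = 877.0 Hz.
f_beat = |874.0 − 877.0| = 3.0 Hz.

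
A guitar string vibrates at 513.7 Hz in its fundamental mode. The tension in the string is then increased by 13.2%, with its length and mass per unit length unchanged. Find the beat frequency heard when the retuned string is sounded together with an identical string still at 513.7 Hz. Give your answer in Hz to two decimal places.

For a string, f ∝ √T, so the new frequency is 513.7·√1.132 = 546.5536 Hz.
f_beat = |546.5536 − 513.7| = 32.85 Hz.

32.85 Hz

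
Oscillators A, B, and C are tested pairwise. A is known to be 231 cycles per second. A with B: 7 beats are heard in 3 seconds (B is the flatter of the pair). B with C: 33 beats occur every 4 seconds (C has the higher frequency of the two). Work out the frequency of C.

236.9167 Hz

A–B: Beat frequency = 7/3 = 2.3333 Hz.
B is below A, so f_B = 231 − 2.3333 = 228.6667 Hz.
B–C: Beat frequency = 33/4 = 8.25 Hz.
C is above B, so f_C = 228.6667 + 8.25 = 236.9167 Hz.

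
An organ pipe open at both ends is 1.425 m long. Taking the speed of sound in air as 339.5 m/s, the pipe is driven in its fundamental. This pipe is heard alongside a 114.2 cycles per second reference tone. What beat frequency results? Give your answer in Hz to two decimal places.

Open pipe: f_n = n·v/(2L) = 1·339.5/(2·1.425) = 119.1228 Hz.
f_beat = |119.1228 − 114.2| = 4.92 Hz.

4.92 Hz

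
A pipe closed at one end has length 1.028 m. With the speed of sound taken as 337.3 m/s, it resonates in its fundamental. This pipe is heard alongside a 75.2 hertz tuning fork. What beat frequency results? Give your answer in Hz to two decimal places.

6.83 Hz

Closed pipe (odd harmonics): f_n = n·v/(4L) = 1·337.3/(4·1.028) = 82.0282 Hz.
f_beat = |82.0282 − 75.2| = 6.83 Hz.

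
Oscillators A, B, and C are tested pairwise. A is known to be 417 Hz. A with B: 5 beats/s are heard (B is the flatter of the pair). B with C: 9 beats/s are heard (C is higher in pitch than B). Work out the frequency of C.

B is below A, so f_B = 417 − 5 = 412 Hz.
C is above B, so f_C = 412 + 9 = 421 Hz.

421 Hz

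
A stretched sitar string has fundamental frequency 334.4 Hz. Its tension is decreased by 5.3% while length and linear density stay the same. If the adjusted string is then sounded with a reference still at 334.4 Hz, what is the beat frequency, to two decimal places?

8.98 Hz

For a string, f ∝ √T, so the new frequency is 334.4·√0.947 = 325.4178 Hz.
f_beat = |325.4178 − 334.4| = 8.98 Hz.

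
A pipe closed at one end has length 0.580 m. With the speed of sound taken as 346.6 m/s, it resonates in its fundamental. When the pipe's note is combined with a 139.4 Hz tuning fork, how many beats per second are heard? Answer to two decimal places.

Closed pipe (odd harmonics): f_n = n·v/(4L) = 1·346.6/(4·0.580) = 149.3966 Hz.
f_beat = |149.3966 − 139.4| = 10.00 Hz.

10.00 Hz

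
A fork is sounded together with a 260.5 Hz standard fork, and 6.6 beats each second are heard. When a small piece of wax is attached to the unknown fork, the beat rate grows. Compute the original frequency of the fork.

|f − 260.5| = 6.6, so the fork was at either 253.9 Hz or 267.1 Hz.
Loading a fork with wax lowers its frequency; the adjustment lowers the fork's frequency.
The beat rate rose, so the adjustment moved the fork further from 260.5 Hz — it was already below the reference.

253.9 Hz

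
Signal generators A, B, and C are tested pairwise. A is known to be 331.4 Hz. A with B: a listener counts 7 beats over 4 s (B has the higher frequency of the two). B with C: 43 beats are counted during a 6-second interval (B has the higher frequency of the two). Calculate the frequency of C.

325.9833 Hz

A–B: Beat frequency = 7/4 = 1.75 Hz.
B is above A, so f_B = 331.4 + 1.75 = 333.15 Hz.
B–C: Beat frequency = 43/6 = 7.1667 Hz.
C is below B, so f_C = 333.15 − 7.1667 = 325.9833 Hz.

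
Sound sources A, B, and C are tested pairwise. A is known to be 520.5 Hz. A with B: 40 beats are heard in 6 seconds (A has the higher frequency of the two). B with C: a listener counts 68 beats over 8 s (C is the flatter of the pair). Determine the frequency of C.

505.3333 Hz

A–B: Beat frequency = 40/6 = 6.6667 Hz.
B is below A, so f_B = 520.5 − 6.6667 = 513.8333 Hz.
B–C: Beat frequency = 68/8 = 8.5 Hz.
C is below B, so f_C = 513.8333 − 8.5 = 505.3333 Hz.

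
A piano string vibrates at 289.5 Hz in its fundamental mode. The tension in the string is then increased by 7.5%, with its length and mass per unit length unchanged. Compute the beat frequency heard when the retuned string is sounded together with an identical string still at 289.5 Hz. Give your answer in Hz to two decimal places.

10.66 Hz

For a string, f ∝ √T, so the new frequency is 289.5·√1.075 = 300.1600 Hz.
f_beat = |300.1600 − 289.5| = 10.66 Hz.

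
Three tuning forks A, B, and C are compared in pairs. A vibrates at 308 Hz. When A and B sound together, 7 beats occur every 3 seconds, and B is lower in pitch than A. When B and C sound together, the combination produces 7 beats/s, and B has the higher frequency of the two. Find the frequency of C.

A–B: Beat frequency = 7/3 = 2.3333 Hz.
B is below A, so f_B = 308 − 2.3333 = 305.6667 Hz.
C is below B, so f_C = 305.6667 − 7 = 298.6667 Hz.

298.6667 Hz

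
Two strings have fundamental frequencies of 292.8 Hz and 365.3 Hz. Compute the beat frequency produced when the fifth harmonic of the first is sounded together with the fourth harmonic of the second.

2.8 Hz

Fifth harmonic of the first: 5·292.8 = 1464.0 Hz.
Fourth harmonic of the second: 4·365.3 = 1461.2 Hz.
f_beat = |1464.0 − 1461.2| = 2.8 Hz.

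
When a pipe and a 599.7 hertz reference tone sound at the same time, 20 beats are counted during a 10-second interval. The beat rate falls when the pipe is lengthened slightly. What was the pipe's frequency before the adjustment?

Beat frequency = 20/10 = 2 Hz.
|f − 599.7| = 2, so the pipe was at either 597.7 Hz or 601.7 Hz.
A longer pipe has a lower fundamental; the adjustment lowers the pipe's frequency.
The beat rate fell, so the adjustment moved the pipe toward 599.7 Hz — it must have started above the reference.

601.7 Hz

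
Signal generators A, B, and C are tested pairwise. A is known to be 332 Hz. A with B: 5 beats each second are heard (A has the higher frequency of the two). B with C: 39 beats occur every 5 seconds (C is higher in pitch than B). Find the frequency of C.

B is below A, so f_B = 332 − 5 = 327 Hz.
B–C: Beat frequency = 39/5 = 7.8 Hz.
C is above B, so f_C = 327 + 7.8 = 334.8 Hz.

334.8 Hz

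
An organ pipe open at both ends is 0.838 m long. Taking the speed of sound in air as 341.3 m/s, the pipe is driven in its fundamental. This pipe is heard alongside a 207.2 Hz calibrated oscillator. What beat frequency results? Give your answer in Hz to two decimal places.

Open pipe: f_n = n·v/(2L) = 1·341.3/(2·0.838) = 203.6396 Hz.
f_beat = |203.6396 − 207.2| = 3.56 Hz.

3.56 Hz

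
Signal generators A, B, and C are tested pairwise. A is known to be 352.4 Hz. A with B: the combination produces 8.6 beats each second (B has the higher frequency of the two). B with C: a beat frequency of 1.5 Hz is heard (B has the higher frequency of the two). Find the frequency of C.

B is above A, so f_B = 352.4 + 8.6 = 361 Hz.
C is below B, so f_C = 361 − 1.5 = 359.5 Hz.

359.5 Hz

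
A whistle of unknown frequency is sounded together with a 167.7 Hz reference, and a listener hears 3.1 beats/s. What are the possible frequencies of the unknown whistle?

164.6 Hz or 170.8 Hz

|f − 167.7| = 3.1, so f = 167.7 ± 3.1.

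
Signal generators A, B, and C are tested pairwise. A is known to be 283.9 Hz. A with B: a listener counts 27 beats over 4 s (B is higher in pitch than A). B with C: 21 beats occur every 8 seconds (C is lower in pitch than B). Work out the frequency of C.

A–B: Beat frequency = 27/4 = 6.75 Hz.
B is above A, so f_B = 283.9 + 6.75 = 290.65 Hz.
B–C: Beat frequency = 21/8 = 2.625 Hz.
C is below B, so f_C = 290.65 − 2.625 = 288.025 Hz.

288.025 Hz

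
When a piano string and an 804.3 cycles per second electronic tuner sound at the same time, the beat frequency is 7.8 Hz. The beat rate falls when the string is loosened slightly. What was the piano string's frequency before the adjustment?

812.1 Hz

|f − 804.3| = 7.8, so the piano string was at either 796.5 Hz or 812.1 Hz.
Reducing tension lowers a string's frequency; the adjustment lowers the piano string's frequency.
The beat rate fell, so the adjustment moved the piano string toward 804.3 Hz — it must have started above the reference.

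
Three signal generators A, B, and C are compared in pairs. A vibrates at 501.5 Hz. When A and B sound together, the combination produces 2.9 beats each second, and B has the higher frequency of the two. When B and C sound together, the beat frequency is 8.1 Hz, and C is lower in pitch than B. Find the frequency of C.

496.3 Hz

B is above A, so f_B = 501.5 + 2.9 = 504.4 Hz.
C is below B, so f_C = 504.4 − 8.1 = 496.3 Hz.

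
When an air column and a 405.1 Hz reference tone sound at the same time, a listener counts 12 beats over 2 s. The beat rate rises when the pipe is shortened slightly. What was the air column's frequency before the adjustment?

411.1 Hz

Beat frequency = 12/2 = 6 Hz.
|f − 405.1| = 6, so the air column was at either 399.1 Hz or 411.1 Hz.
A shorter pipe has a higher fundamental; the adjustment raises the air column's frequency.
The beat rate rose, so the adjustment moved the air column further from 405.1 Hz — it was already above the reference.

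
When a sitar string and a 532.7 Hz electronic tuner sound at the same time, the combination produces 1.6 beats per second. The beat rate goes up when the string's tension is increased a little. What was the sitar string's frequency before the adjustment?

534.3 Hz

|f − 532.7| = 1.6, so the sitar string was at either 531.1 Hz or 534.3 Hz.
Higher tension means higher frequency; the adjustment raises the sitar string's frequency.
The beat rate rose, so the adjustment moved the sitar string further from 532.7 Hz — it was already above the reference.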